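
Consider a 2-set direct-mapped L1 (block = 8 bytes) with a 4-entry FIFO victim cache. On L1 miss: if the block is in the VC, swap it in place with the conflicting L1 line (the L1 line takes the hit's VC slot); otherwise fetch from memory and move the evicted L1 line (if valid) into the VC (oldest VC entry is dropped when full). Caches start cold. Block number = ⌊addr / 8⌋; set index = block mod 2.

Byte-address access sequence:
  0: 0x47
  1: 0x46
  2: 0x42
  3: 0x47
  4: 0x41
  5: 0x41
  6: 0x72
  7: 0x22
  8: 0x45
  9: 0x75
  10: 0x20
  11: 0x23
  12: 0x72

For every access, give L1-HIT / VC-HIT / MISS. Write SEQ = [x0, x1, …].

  [0] addr=0x47 blk=8 s=0: MISS | VC []
  [1] addr=0x46 blk=8 s=0: L1-HIT | VC []
  [2] addr=0x42 blk=8 s=0: L1-HIT | VC []
  [3] addr=0x47 blk=8 s=0: L1-HIT | VC []
  [4] addr=0x41 blk=8 s=0: L1-HIT | VC []
  [5] addr=0x41 blk=8 s=0: L1-HIT | VC []
  [6] addr=0x72 blk=14 s=0: MISS | VC [8]
  [7] addr=0x22 blk=4 s=0: MISS | VC [8, 14]
  [8] addr=0x45 blk=8 s=0: VC-HIT | VC [4, 14]
  [9] addr=0x75 blk=14 s=0: VC-HIT | VC [4, 8]
  [10] addr=0x20 blk=4 s=0: VC-HIT | VC [14, 8]
  [11] addr=0x23 blk=4 s=0: L1-HIT | VC [14, 8]
  [12] addr=0x72 blk=14 s=0: VC-HIT | VC [4, 8]

SEQ = [MISS, L1-HIT, L1-HIT, L1-HIT, L1-HIT, L1-HIT, MISS, MISS, VC-HIT, VC-HIT, VC-HIT, L1-HIT, VC-HIT]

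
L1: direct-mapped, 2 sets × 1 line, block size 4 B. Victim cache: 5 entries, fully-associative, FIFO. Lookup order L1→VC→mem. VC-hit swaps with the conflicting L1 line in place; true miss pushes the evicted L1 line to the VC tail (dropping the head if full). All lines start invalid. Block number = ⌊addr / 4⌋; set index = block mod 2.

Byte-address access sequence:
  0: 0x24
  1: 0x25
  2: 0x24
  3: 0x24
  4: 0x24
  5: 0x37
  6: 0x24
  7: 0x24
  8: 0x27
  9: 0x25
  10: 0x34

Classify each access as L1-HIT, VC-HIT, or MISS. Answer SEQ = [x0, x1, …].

0: 0x24 (blk 9, set 1) → MISS  vc=[]
1: 0x25 (blk 9, set 1) → L1-HIT  vc=[]
2: 0x24 (blk 9, set 1) → L1-HIT  vc=[]
3: 0x24 (blk 9, set 1) → L1-HIT  vc=[]
4: 0x24 (blk 9, set 1) → L1-HIT  vc=[]
5: 0x37 (blk 13, set 1) → MISS  vc=[9]
6: 0x24 (blk 9, set 1) → VC-HIT  vc=[13]
7: 0x24 (blk 9, set 1) → L1-HIT  vc=[13]
8: 0x27 (blk 9, set 1) → L1-HIT  vc=[13]
9: 0x25 (blk 9, set 1) → L1-HIT  vc=[13]
10: 0x34 (blk 13, set 1) → VC-HIT  vc=[9]

SEQ = [MISS, L1-HIT, L1-HIT, L1-HIT, L1-HIT, MISS, VC-HIT, L1-HIT, L1-HIT, L1-HIT, VC-HIT]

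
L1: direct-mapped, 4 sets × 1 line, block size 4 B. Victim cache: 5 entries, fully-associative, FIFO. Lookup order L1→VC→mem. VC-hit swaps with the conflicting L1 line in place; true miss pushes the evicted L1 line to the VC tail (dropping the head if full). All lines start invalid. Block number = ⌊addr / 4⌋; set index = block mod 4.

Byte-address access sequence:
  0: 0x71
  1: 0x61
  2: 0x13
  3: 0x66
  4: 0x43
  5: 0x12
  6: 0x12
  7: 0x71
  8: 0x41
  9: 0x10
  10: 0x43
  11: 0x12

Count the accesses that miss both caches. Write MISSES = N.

MISSES = 5

0: 0x71 (blk 28, set 0) → MISS  vc=[]
1: 0x61 (blk 24, set 0) → MISS  vc=[28]
2: 0x13 (blk 4, set 0) → MISS  vc=[28, 24]
3: 0x66 (blk 25, set 1) → MISS  vc=[28, 24]
4: 0x43 (blk 16, set 0) → MISS  vc=[28, 24, 4]
5: 0x12 (blk 4, set 0) → VC-HIT  vc=[28, 24, 16]
6: 0x12 (blk 4, set 0) → L1-HIT  vc=[28, 24, 16]
7: 0x71 (blk 28, set 0) → VC-HIT  vc=[4, 24, 16]
8: 0x41 (blk 16, set 0) → VC-HIT  vc=[4, 24, 28]
9: 0x10 (blk 4, set 0) → VC-HIT  vc=[16, 24, 28]
10: 0x43 (blk 16, set 0) → VC-HIT  vc=[4, 24, 28]
11: 0x12 (blk 4, set 0) → VC-HIT  vc=[16, 24, 28]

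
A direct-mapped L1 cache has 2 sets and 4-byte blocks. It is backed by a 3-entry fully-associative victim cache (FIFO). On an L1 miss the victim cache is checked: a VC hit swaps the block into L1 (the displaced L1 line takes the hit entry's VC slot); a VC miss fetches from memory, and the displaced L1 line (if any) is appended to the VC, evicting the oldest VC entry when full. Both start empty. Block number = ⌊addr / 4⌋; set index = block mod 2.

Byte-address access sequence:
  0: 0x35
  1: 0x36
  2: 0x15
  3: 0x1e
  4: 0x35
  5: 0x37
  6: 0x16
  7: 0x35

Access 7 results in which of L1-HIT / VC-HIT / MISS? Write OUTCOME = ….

0: 0x35 (blk 13, set 1) → MISS  vc=[]
1: 0x36 (blk 13, set 1) → L1-HIT  vc=[]
2: 0x15 (blk 5, set 1) → MISS  vc=[13]
3: 0x1e (blk 7, set 1) → MISS  vc=[13, 5]
4: 0x35 (blk 13, set 1) → VC-HIT  vc=[7, 5]
5: 0x37 (blk 13, set 1) → L1-HIT  vc=[7, 5]
6: 0x16 (blk 5, set 1) → VC-HIT  vc=[7, 13]
7: 0x35 (blk 13, set 1) → VC-HIT  vc=[7, 5]

OUTCOME = VC-HIT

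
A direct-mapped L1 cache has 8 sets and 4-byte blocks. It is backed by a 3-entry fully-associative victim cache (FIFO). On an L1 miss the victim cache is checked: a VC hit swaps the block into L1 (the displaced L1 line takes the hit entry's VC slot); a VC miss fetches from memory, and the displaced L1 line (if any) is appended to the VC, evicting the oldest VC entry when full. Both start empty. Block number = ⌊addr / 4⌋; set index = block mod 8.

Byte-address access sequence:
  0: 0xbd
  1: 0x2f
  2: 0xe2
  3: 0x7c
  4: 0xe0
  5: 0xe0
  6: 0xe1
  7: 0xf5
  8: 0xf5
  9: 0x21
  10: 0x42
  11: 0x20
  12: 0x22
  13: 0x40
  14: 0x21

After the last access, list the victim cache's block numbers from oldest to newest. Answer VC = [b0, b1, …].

VC = [47, 56, 16]

0: 0xbd (blk 47, set 7) → MISS  vc=[]
1: 0x2f (blk 11, set 3) → MISS  vc=[]
2: 0xe2 (blk 56, set 0) → MISS  vc=[]
3: 0x7c (blk 31, set 7) → MISS  vc=[47]
4: 0xe0 (blk 56, set 0) → L1-HIT  vc=[47]
5: 0xe0 (blk 56, set 0) → L1-HIT  vc=[47]
6: 0xe1 (blk 56, set 0) → L1-HIT  vc=[47]
7: 0xf5 (blk 61, set 5) → MISS  vc=[47]
8: 0xf5 (blk 61, set 5) → L1-HIT  vc=[47]
9: 0x21 (blk 8, set 0) → MISS  vc=[47, 56]
10: 0x42 (blk 16, set 0) → MISS  vc=[47, 56, 8]
11: 0x20 (blk 8, set 0) → VC-HIT  vc=[47, 56, 16]
12: 0x22 (blk 8, set 0) → L1-HIT  vc=[47, 56, 16]
13: 0x40 (blk 16, set 0) → VC-HIT  vc=[47, 56, 8]
14: 0x21 (blk 8, set 0) → VC-HIT  vc=[47, 56, 16]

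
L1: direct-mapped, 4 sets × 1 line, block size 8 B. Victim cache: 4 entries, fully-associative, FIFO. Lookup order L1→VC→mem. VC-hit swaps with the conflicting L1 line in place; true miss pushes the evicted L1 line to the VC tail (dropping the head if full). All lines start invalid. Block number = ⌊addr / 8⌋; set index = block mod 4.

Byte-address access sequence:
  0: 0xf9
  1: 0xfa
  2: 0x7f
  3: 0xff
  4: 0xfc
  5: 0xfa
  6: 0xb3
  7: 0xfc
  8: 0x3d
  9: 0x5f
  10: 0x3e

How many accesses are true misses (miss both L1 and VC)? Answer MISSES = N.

MISSES = 5

#0 0xf9→b31/s3 MISS; vc=[]
#1 0xfa→b31/s3 L1-HIT; vc=[]
#2 0x7f→b15/s3 MISS; vc=[31]
#3 0xff→b31/s3 VC-HIT; vc=[15]
#4 0xfc→b31/s3 L1-HIT; vc=[15]
#5 0xfa→b31/s3 L1-HIT; vc=[15]
#6 0xb3→b22/s2 MISS; vc=[15]
#7 0xfc→b31/s3 L1-HIT; vc=[15]
#8 0x3d→b7/s3 MISS; vc=[15,31]
#9 0x5f→b11/s3 MISS; vc=[15,31,7]
#10 0x3e→b7/s3 VC-HIT; vc=[15,31,11]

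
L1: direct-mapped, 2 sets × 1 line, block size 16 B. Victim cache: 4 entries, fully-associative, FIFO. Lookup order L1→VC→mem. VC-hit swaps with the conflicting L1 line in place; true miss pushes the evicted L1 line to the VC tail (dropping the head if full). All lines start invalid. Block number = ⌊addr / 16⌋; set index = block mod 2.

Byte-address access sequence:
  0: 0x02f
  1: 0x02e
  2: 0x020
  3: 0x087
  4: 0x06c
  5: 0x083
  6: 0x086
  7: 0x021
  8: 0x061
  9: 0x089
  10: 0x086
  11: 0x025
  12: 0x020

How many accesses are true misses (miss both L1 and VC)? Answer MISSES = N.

MISSES = 3

#0 0x2f→b2/s0 MISS; vc=[]
#1 0x2e→b2/s0 L1-HIT; vc=[]
#2 0x20→b2/s0 L1-HIT; vc=[]
#3 0x87→b8/s0 MISS; vc=[2]
#4 0x6c→b6/s0 MISS; vc=[2,8]
#5 0x83→b8/s0 VC-HIT; vc=[2,6]
#6 0x86→b8/s0 L1-HIT; vc=[2,6]
#7 0x21→b2/s0 VC-HIT; vc=[8,6]
#8 0x61→b6/s0 VC-HIT; vc=[8,2]
#9 0x89→b8/s0 VC-HIT; vc=[6,2]
#10 0x86→b8/s0 L1-HIT; vc=[6,2]
#11 0x25→b2/s0 VC-HIT; vc=[6,8]
#12 0x20→b2/s0 L1-HIT; vc=[6,8]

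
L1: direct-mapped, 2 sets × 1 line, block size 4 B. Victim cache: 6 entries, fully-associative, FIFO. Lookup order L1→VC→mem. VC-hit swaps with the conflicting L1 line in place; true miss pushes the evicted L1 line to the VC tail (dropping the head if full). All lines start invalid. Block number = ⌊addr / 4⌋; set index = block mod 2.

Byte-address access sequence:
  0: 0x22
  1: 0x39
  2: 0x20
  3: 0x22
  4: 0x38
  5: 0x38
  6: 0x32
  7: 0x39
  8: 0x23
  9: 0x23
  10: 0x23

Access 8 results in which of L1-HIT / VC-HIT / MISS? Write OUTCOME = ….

OUTCOME = VC-HIT

  [0] addr=0x22 blk=8 s=0: MISS | VC []
  [1] addr=0x39 blk=14 s=0: MISS | VC [8]
  [2] addr=0x20 blk=8 s=0: VC-HIT | VC [14]
  [3] addr=0x22 blk=8 s=0: L1-HIT | VC [14]
  [4] addr=0x38 blk=14 s=0: VC-HIT | VC [8]
  [5] addr=0x38 blk=14 s=0: L1-HIT | VC [8]
  [6] addr=0x32 blk=12 s=0: MISS | VC [8, 14]
  [7] addr=0x39 blk=14 s=0: VC-HIT | VC [8, 12]
  [8] addr=0x23 blk=8 s=0: VC-HIT | VC [14, 12]
  [9] addr=0x23 blk=8 s=0: L1-HIT | VC [14, 12]
  [10] addr=0x23 blk=8 s=0: L1-HIT | VC [14, 12]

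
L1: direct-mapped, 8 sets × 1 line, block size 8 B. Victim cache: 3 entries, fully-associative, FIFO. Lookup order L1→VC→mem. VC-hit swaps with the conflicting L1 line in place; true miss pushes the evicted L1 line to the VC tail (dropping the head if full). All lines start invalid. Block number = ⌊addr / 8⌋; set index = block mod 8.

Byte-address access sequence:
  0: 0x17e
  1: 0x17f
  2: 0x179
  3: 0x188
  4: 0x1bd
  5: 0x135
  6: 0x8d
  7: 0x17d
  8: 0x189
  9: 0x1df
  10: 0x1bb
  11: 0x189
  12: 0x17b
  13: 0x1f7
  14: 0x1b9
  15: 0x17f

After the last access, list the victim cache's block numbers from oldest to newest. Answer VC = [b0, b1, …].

VC = [55, 17, 38]

  [0] addr=0x17e blk=47 s=7: MISS | VC []
  [1] addr=0x17f blk=47 s=7: L1-HIT | VC []
  [2] addr=0x179 blk=47 s=7: L1-HIT | VC []
  [3] addr=0x188 blk=49 s=1: MISS | VC []
  [4] addr=0x1bd blk=55 s=7: MISS | VC [47]
  [5] addr=0x135 blk=38 s=6: MISS | VC [47]
  [6] addr=0x8d blk=17 s=1: MISS | VC [47, 49]
  [7] addr=0x17d blk=47 s=7: VC-HIT | VC [55, 49]
  [8] addr=0x189 blk=49 s=1: VC-HIT | VC [55, 17]
  [9] addr=0x1df blk=59 s=3: MISS | VC [55, 17]
  [10] addr=0x1bb blk=55 s=7: VC-HIT | VC [47, 17]
  [11] addr=0x189 blk=49 s=1: L1-HIT | VC [47, 17]
  [12] addr=0x17b blk=47 s=7: VC-HIT | VC [55, 17]
  [13] addr=0x1f7 blk=62 s=6: MISS | VC [55, 17, 38]
  [14] addr=0x1b9 blk=55 s=7: VC-HIT | VC [47, 17, 38]
  [15] addr=0x17f blk=47 s=7: VC-HIT | VC [55, 17, 38]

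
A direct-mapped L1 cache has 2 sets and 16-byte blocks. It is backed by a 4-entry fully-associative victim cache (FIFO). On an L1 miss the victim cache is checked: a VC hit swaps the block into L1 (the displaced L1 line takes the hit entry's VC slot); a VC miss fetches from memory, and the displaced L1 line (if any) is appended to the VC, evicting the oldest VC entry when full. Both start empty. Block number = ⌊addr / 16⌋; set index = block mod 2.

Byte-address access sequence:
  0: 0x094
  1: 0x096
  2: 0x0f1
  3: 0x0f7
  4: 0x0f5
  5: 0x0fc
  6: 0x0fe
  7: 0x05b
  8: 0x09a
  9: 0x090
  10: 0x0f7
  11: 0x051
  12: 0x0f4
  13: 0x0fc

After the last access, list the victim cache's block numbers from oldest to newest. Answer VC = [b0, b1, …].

VC = [5, 9]

#0 0x94→b9/s1 MISS; vc=[]
#1 0x96→b9/s1 L1-HIT; vc=[]
#2 0xf1→b15/s1 MISS; vc=[9]
#3 0xf7→b15/s1 L1-HIT; vc=[9]
#4 0xf5→b15/s1 L1-HIT; vc=[9]
#5 0xfc→b15/s1 L1-HIT; vc=[9]
#6 0xfe→b15/s1 L1-HIT; vc=[9]
#7 0x5b→b5/s1 MISS; vc=[9,15]
#8 0x9a→b9/s1 VC-HIT; vc=[5,15]
#9 0x90→b9/s1 L1-HIT; vc=[5,15]
#10 0xf7→b15/s1 VC-HIT; vc=[5,9]
#11 0x51→b5/s1 VC-HIT; vc=[15,9]
#12 0xf4→b15/s1 VC-HIT; vc=[5,9]
#13 0xfc→b15/s1 L1-HIT; vc=[5,9]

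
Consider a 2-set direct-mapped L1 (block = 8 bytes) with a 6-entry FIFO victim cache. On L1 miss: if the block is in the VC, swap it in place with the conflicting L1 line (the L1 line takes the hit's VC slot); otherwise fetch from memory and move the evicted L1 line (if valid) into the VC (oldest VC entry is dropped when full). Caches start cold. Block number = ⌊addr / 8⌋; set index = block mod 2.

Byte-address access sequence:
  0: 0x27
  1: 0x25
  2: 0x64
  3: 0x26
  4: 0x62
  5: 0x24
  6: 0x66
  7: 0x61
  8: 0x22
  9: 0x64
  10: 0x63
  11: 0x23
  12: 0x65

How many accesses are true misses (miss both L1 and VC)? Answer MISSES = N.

MISSES = 2

#0 0x27→b4/s0 MISS; vc=[]
#1 0x25→b4/s0 L1-HIT; vc=[]
#2 0x64→b12/s0 MISS; vc=[4]
#3 0x26→b4/s0 VC-HIT; vc=[12]
#4 0x62→b12/s0 VC-HIT; vc=[4]
#5 0x24→b4/s0 VC-HIT; vc=[12]
#6 0x66→b12/s0 VC-HIT; vc=[4]
#7 0x61→b12/s0 L1-HIT; vc=[4]
#8 0x22→b4/s0 VC-HIT; vc=[12]
#9 0x64→b12/s0 VC-HIT; vc=[4]
#10 0x63→b12/s0 L1-HIT; vc=[4]
#11 0x23→b4/s0 VC-HIT; vc=[12]
#12 0x65→b12/s0 VC-HIT; vc=[4]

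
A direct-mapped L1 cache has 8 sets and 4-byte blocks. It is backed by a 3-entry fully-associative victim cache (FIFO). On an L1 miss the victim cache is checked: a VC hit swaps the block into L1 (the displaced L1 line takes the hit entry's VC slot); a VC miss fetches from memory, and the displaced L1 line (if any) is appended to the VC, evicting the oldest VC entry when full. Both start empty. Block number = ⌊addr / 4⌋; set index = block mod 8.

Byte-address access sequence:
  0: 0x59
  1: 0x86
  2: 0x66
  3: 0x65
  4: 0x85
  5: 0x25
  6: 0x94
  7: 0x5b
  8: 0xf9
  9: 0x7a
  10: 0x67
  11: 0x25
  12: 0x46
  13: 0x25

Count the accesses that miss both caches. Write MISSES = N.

  [0] addr=0x59 blk=22 s=6: MISS | VC []
  [1] addr=0x86 blk=33 s=1: MISS | VC []
  [2] addr=0x66 blk=25 s=1: MISS | VC [33]
  [3] addr=0x65 blk=25 s=1: L1-HIT | VC [33]
  [4] addr=0x85 blk=33 s=1: VC-HIT | VC [25]
  [5] addr=0x25 blk=9 s=1: MISS | VC [25, 33]
  [6] addr=0x94 blk=37 s=5: MISS | VC [25, 33]
  [7] addr=0x5b blk=22 s=6: L1-HIT | VC [25, 33]
  [8] addr=0xf9 blk=62 s=6: MISS | VC [25, 33, 22]
  [9] addr=0x7a blk=30 s=6: MISS | VC [33, 22, 62]
  [10] addr=0x67 blk=25 s=1: MISS | VC [22, 62, 9]
  [11] addr=0x25 blk=9 s=1: VC-HIT | VC [22, 62, 25]
  [12] addr=0x46 blk=17 s=1: MISS | VC [62, 25, 9]
  [13] addr=0x25 blk=9 s=1: VC-HIT | VC [62, 25, 17]

MISSES = 9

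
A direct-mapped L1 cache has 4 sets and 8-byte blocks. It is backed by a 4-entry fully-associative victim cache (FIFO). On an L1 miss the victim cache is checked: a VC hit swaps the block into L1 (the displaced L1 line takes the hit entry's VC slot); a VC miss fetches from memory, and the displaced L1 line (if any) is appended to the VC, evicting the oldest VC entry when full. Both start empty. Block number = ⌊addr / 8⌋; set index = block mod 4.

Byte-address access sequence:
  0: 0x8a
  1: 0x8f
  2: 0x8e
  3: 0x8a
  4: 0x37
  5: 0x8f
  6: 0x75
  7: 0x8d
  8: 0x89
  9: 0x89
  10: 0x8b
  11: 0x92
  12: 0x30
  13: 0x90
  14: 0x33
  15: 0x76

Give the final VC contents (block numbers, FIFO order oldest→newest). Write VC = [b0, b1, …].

#0 0x8a→b17/s1 MISS; vc=[]
#1 0x8f→b17/s1 L1-HIT; vc=[]
#2 0x8e→b17/s1 L1-HIT; vc=[]
#3 0x8a→b17/s1 L1-HIT; vc=[]
#4 0x37→b6/s2 MISS; vc=[]
#5 0x8f→b17/s1 L1-HIT; vc=[]
#6 0x75→b14/s2 MISS; vc=[6]
#7 0x8d→b17/s1 L1-HIT; vc=[6]
#8 0x89→b17/s1 L1-HIT; vc=[6]
#9 0x89→b17/s1 L1-HIT; vc=[6]
#10 0x8b→b17/s1 L1-HIT; vc=[6]
#11 0x92→b18/s2 MISS; vc=[6,14]
#12 0x30→b6/s2 VC-HIT; vc=[18,14]
#13 0x90→b18/s2 VC-HIT; vc=[6,14]
#14 0x33→b6/s2 VC-HIT; vc=[18,14]
#15 0x76→b14/s2 VC-HIT; vc=[18,6]

VC = [18, 6]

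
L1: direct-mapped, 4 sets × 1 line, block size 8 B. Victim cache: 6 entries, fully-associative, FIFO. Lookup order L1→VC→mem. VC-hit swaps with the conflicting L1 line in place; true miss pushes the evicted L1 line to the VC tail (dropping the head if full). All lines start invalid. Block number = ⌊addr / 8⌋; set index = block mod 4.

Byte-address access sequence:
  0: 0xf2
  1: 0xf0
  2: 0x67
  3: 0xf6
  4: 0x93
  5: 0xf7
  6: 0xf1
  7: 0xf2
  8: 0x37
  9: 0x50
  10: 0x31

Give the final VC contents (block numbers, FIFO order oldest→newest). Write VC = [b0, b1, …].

VC = [18, 30, 10]

0: 0xf2 (blk 30, set 2) → MISS  vc=[]
1: 0xf0 (blk 30, set 2) → L1-HIT  vc=[]
2: 0x67 (blk 12, set 0) → MISS  vc=[]
3: 0xf6 (blk 30, set 2) → L1-HIT  vc=[]
4: 0x93 (blk 18, set 2) → MISS  vc=[30]
5: 0xf7 (blk 30, set 2) → VC-HIT  vc=[18]
6: 0xf1 (blk 30, set 2) → L1-HIT  vc=[18]
7: 0xf2 (blk 30, set 2) → L1-HIT  vc=[18]
8: 0x37 (blk 6, set 2) → MISS  vc=[18, 30]
9: 0x50 (blk 10, set 2) → MISS  vc=[18, 30, 6]
10: 0x31 (blk 6, set 2) → VC-HIT  vc=[18, 30, 10]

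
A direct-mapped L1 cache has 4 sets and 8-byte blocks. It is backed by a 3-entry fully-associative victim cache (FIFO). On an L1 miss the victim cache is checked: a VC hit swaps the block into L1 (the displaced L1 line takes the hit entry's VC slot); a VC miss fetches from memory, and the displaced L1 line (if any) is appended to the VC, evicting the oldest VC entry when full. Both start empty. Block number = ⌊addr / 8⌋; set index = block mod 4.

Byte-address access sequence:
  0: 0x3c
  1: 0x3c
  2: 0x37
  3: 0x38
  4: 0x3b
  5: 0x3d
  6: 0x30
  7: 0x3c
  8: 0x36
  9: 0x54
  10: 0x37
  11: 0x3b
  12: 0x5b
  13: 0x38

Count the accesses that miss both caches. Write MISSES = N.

0: 0x3c (blk 7, set 3) → MISS  vc=[]
1: 0x3c (blk 7, set 3) → L1-HIT  vc=[]
2: 0x37 (blk 6, set 2) → MISS  vc=[]
3: 0x38 (blk 7, set 3) → L1-HIT  vc=[]
4: 0x3b (blk 7, set 3) → L1-HIT  vc=[]
5: 0x3d (blk 7, set 3) → L1-HIT  vc=[]
6: 0x30 (blk 6, set 2) → L1-HIT  vc=[]
7: 0x3c (blk 7, set 3) → L1-HIT  vc=[]
8: 0x36 (blk 6, set 2) → L1-HIT  vc=[]
9: 0x54 (blk 10, set 2) → MISS  vc=[6]
10: 0x37 (blk 6, set 2) → VC-HIT  vc=[10]
11: 0x3b (blk 7, set 3) → L1-HIT  vc=[10]
12: 0x5b (blk 11, set 3) → MISS  vc=[10, 7]
13: 0x38 (blk 7, set 3) → VC-HIT  vc=[10, 11]

MISSES = 4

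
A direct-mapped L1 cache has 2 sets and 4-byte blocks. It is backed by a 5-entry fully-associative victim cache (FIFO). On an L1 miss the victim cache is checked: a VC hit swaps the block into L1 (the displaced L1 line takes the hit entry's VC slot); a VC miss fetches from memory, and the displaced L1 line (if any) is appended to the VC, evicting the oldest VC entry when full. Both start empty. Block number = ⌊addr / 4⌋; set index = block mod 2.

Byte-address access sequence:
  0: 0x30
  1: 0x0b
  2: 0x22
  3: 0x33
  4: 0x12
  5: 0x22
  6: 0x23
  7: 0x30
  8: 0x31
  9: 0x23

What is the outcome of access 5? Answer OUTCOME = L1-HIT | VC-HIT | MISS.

#0 0x30→b12/s0 MISS; vc=[]
#1 0xb→b2/s0 MISS; vc=[12]
#2 0x22→b8/s0 MISS; vc=[12,2]
#3 0x33→b12/s0 VC-HIT; vc=[8,2]
#4 0x12→b4/s0 MISS; vc=[8,2,12]
#5 0x22→b8/s0 VC-HIT; vc=[4,2,12]
#6 0x23→b8/s0 L1-HIT; vc=[4,2,12]
#7 0x30→b12/s0 VC-HIT; vc=[4,2,8]
#8 0x31→b12/s0 L1-HIT; vc=[4,2,8]
#9 0x23→b8/s0 VC-HIT; vc=[4,2,12]

OUTCOME = VC-HIT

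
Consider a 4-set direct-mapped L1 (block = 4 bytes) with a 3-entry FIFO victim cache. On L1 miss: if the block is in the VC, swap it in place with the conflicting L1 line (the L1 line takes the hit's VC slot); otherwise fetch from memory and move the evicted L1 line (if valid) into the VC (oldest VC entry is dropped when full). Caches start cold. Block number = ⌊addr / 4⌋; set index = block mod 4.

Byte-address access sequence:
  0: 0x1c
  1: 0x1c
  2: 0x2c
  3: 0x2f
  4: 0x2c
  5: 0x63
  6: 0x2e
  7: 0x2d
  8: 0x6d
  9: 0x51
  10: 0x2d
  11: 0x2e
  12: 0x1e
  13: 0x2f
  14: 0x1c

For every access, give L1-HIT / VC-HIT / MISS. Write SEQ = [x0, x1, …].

  [0] addr=0x1c blk=7 s=3: MISS | VC []
  [1] addr=0x1c blk=7 s=3: L1-HIT | VC []
  [2] addr=0x2c blk=11 s=3: MISS | VC [7]
  [3] addr=0x2f blk=11 s=3: L1-HIT | VC [7]
  [4] addr=0x2c blk=11 s=3: L1-HIT | VC [7]
  [5] addr=0x63 blk=24 s=0: MISS | VC [7]
  [6] addr=0x2e blk=11 s=3: L1-HIT | VC [7]
  [7] addr=0x2d blk=11 s=3: L1-HIT | VC [7]
  [8] addr=0x6d blk=27 s=3: MISS | VC [7, 11]
  [9] addr=0x51 blk=20 s=0: MISS | VC [7, 11, 24]
  [10] addr=0x2d blk=11 s=3: VC-HIT | VC [7, 27, 24]
  [11] addr=0x2e blk=11 s=3: L1-HIT | VC [7, 27, 24]
  [12] addr=0x1e blk=7 s=3: VC-HIT | VC [11, 27, 24]
  [13] addr=0x2f blk=11 s=3: VC-HIT | VC [7, 27, 24]
  [14] addr=0x1c blk=7 s=3: VC-HIT | VC [11, 27, 24]

SEQ = [MISS, L1-HIT, MISS, L1-HIT, L1-HIT, MISS, L1-HIT, L1-HIT, MISS, MISS, VC-HIT, L1-HIT, VC-HIT, VC-HIT, VC-HIT]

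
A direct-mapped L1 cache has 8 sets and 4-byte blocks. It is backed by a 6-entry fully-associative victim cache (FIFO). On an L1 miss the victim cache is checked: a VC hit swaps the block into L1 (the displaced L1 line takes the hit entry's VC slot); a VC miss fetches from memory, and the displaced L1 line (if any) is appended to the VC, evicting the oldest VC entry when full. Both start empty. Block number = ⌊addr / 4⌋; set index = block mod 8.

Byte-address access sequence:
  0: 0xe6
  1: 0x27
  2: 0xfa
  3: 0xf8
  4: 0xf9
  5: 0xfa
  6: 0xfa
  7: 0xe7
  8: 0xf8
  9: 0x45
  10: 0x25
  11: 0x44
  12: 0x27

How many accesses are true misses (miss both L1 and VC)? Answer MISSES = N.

MISSES = 4

  [0] addr=0xe6 blk=57 s=1: MISS | VC []
  [1] addr=0x27 blk=9 s=1: MISS | VC [57]
  [2] addr=0xfa blk=62 s=6: MISS | VC [57]
  [3] addr=0xf8 blk=62 s=6: L1-HIT | VC [57]
  [4] addr=0xf9 blk=62 s=6: L1-HIT | VC [57]
  [5] addr=0xfa blk=62 s=6: L1-HIT | VC [57]
  [6] addr=0xfa blk=62 s=6: L1-HIT | VC [57]
  [7] addr=0xe7 blk=57 s=1: VC-HIT | VC [9]
  [8] addr=0xf8 blk=62 s=6: L1-HIT | VC [9]
  [9] addr=0x45 blk=17 s=1: MISS | VC [9, 57]
  [10] addr=0x25 blk=9 s=1: VC-HIT | VC [17, 57]
  [11] addr=0x44 blk=17 s=1: VC-HIT | VC [9, 57]
  [12] addr=0x27 blk=9 s=1: VC-HIT | VC [17, 57]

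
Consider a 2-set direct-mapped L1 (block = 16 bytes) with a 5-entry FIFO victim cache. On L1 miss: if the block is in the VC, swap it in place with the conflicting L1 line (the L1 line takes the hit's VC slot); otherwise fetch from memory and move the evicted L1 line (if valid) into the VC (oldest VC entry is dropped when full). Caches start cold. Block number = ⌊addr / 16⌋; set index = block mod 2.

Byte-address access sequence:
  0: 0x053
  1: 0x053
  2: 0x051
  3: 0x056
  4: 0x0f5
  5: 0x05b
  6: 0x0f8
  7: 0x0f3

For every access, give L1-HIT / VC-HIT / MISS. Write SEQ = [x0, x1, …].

SEQ = [MISS, L1-HIT, L1-HIT, L1-HIT, MISS, VC-HIT, VC-HIT, L1-HIT]

0: 0x53 (blk 5, set 1) → MISS  vc=[]
1: 0x53 (blk 5, set 1) → L1-HIT  vc=[]
2: 0x51 (blk 5, set 1) → L1-HIT  vc=[]
3: 0x56 (blk 5, set 1) → L1-HIT  vc=[]
4: 0xf5 (blk 15, set 1) → MISS  vc=[5]
5: 0x5b (blk 5, set 1) → VC-HIT  vc=[15]
6: 0xf8 (blk 15, set 1) → VC-HIT  vc=[5]
7: 0xf3 (blk 15, set 1) → L1-HIT  vc=[5]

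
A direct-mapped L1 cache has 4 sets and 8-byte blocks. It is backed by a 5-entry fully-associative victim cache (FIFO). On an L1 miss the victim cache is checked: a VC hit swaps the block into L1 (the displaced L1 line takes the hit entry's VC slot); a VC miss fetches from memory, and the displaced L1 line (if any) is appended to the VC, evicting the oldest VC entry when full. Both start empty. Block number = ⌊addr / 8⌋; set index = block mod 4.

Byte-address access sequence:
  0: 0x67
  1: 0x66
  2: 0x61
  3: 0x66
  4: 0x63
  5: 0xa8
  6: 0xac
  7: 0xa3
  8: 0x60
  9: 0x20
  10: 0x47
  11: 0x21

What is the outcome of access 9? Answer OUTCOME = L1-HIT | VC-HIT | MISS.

OUTCOME = MISS

0: 0x67 (blk 12, set 0) → MISS  vc=[]
1: 0x66 (blk 12, set 0) → L1-HIT  vc=[]
2: 0x61 (blk 12, set 0) → L1-HIT  vc=[]
3: 0x66 (blk 12, set 0) → L1-HIT  vc=[]
4: 0x63 (blk 12, set 0) → L1-HIT  vc=[]
5: 0xa8 (blk 21, set 1) → MISS  vc=[]
6: 0xac (blk 21, set 1) → L1-HIT  vc=[]
7: 0xa3 (blk 20, set 0) → MISS  vc=[12]
8: 0x60 (blk 12, set 0) → VC-HIT  vc=[20]
9: 0x20 (blk 4, set 0) → MISS  vc=[20, 12]
10: 0x47 (blk 8, set 0) → MISS  vc=[20, 12, 4]
11: 0x21 (blk 4, set 0) → VC-HIT  vc=[20, 12, 8]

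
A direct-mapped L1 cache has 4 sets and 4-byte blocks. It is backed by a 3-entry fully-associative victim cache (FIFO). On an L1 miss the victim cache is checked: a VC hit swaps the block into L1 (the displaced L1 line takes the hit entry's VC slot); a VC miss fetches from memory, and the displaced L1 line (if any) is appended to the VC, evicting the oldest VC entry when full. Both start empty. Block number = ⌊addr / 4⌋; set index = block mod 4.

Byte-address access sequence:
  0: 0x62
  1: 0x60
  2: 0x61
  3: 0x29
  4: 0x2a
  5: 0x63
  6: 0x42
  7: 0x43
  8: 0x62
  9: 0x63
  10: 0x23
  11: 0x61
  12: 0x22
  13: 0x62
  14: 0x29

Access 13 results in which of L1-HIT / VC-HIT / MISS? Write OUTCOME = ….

#0 0x62→b24/s0 MISS; vc=[]
#1 0x60→b24/s0 L1-HIT; vc=[]
#2 0x61→b24/s0 L1-HIT; vc=[]
#3 0x29→b10/s2 MISS; vc=[]
#4 0x2a→b10/s2 L1-HIT; vc=[]
#5 0x63→b24/s0 L1-HIT; vc=[]
#6 0x42→b16/s0 MISS; vc=[24]
#7 0x43→b16/s0 L1-HIT; vc=[24]
#8 0x62→b24/s0 VC-HIT; vc=[16]
#9 0x63→b24/s0 L1-HIT; vc=[16]
#10 0x23→b8/s0 MISS; vc=[16,24]
#11 0x61→b24/s0 VC-HIT; vc=[16,8]
#12 0x22→b8/s0 VC-HIT; vc=[16,24]
#13 0x62→b24/s0 VC-HIT; vc=[16,8]
#14 0x29→b10/s2 L1-HIT; vc=[16,8]

OUTCOME = VC-HIT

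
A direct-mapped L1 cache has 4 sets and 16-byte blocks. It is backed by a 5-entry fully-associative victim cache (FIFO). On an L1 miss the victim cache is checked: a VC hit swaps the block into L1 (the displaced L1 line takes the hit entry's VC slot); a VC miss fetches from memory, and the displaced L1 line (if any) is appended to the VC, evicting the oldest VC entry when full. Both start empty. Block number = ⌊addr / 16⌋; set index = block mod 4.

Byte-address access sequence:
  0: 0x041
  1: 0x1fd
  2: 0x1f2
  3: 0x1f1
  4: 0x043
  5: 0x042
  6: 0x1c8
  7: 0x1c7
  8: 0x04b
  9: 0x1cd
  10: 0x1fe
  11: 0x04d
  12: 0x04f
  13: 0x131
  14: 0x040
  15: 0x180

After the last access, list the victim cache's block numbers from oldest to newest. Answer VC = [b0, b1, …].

VC = [28, 31, 4]

#0 0x41→b4/s0 MISS; vc=[]
#1 0x1fd→b31/s3 MISS; vc=[]
#2 0x1f2→b31/s3 L1-HIT; vc=[]
#3 0x1f1→b31/s3 L1-HIT; vc=[]
#4 0x43→b4/s0 L1-HIT; vc=[]
#5 0x42→b4/s0 L1-HIT; vc=[]
#6 0x1c8→b28/s0 MISS; vc=[4]
#7 0x1c7→b28/s0 L1-HIT; vc=[4]
#8 0x4b→b4/s0 VC-HIT; vc=[28]
#9 0x1cd→b28/s0 VC-HIT; vc=[4]
#10 0x1fe→b31/s3 L1-HIT; vc=[4]
#11 0x4d→b4/s0 VC-HIT; vc=[28]
#12 0x4f→b4/s0 L1-HIT; vc=[28]
#13 0x131→b19/s3 MISS; vc=[28,31]
#14 0x40→b4/s0 L1-HIT; vc=[28,31]
#15 0x180→b24/s0 MISS; vc=[28,31,4]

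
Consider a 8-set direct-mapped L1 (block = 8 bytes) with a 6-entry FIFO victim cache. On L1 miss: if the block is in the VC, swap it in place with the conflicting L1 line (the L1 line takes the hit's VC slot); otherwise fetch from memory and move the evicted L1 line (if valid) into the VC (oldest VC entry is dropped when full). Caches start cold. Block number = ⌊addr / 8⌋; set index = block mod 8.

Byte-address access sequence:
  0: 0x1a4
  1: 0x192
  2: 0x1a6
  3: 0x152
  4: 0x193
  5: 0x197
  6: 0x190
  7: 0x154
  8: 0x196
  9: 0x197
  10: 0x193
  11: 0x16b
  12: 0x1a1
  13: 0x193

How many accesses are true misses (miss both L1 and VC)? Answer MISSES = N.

  [0] addr=0x1a4 blk=52 s=4: MISS | VC []
  [1] addr=0x192 blk=50 s=2: MISS | VC []
  [2] addr=0x1a6 blk=52 s=4: L1-HIT | VC []
  [3] addr=0x152 blk=42 s=2: MISS | VC [50]
  [4] addr=0x193 blk=50 s=2: VC-HIT | VC [42]
  [5] addr=0x197 blk=50 s=2: L1-HIT | VC [42]
  [6] addr=0x190 blk=50 s=2: L1-HIT | VC [42]
  [7] addr=0x154 blk=42 s=2: VC-HIT | VC [50]
  [8] addr=0x196 blk=50 s=2: VC-HIT | VC [42]
  [9] addr=0x197 blk=50 s=2: L1-HIT | VC [42]
  [10] addr=0x193 blk=50 s=2: L1-HIT | VC [42]
  [11] addr=0x16b blk=45 s=5: MISS | VC [42]
  [12] addr=0x1a1 blk=52 s=4: L1-HIT | VC [42]
  [13] addr=0x193 blk=50 s=2: L1-HIT | VC [42]

MISSES = 4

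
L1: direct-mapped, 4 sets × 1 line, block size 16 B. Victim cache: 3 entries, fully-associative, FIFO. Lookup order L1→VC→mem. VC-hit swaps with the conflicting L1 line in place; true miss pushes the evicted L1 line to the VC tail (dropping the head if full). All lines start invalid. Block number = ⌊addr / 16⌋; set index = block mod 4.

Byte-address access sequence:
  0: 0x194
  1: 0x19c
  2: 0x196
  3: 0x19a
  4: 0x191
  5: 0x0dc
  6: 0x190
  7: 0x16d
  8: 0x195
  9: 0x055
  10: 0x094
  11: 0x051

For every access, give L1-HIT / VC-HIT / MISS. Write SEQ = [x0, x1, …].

SEQ = [MISS, L1-HIT, L1-HIT, L1-HIT, L1-HIT, MISS, VC-HIT, MISS, L1-HIT, MISS, MISS, VC-HIT]

#0 0x194→b25/s1 MISS; vc=[]
#1 0x19c→b25/s1 L1-HIT; vc=[]
#2 0x196→b25/s1 L1-HIT; vc=[]
#3 0x19a→b25/s1 L1-HIT; vc=[]
#4 0x191→b25/s1 L1-HIT; vc=[]
#5 0xdc→b13/s1 MISS; vc=[25]
#6 0x190→b25/s1 VC-HIT; vc=[13]
#7 0x16d→b22/s2 MISS; vc=[13]
#8 0x195→b25/s1 L1-HIT; vc=[13]
#9 0x55→b5/s1 MISS; vc=[13,25]
#10 0x94→b9/s1 MISS; vc=[13,25,5]
#11 0x51→b5/s1 VC-HIT; vc=[13,25,9]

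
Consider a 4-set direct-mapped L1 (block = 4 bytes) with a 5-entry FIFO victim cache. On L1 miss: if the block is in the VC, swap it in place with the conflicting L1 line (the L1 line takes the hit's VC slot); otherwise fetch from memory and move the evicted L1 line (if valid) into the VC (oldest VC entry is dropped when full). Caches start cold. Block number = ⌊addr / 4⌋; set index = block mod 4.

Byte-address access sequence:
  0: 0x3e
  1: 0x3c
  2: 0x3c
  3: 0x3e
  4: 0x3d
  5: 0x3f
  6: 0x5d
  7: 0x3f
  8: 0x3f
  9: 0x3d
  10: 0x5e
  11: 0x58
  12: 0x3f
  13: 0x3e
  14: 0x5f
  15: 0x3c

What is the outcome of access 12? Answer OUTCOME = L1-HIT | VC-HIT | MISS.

0: 0x3e (blk 15, set 3) → MISS  vc=[]
1: 0x3c (blk 15, set 3) → L1-HIT  vc=[]
2: 0x3c (blk 15, set 3) → L1-HIT  vc=[]
3: 0x3e (blk 15, set 3) → L1-HIT  vc=[]
4: 0x3d (blk 15, set 3) → L1-HIT  vc=[]
5: 0x3f (blk 15, set 3) → L1-HIT  vc=[]
6: 0x5d (blk 23, set 3) → MISS  vc=[15]
7: 0x3f (blk 15, set 3) → VC-HIT  vc=[23]
8: 0x3f (blk 15, set 3) → L1-HIT  vc=[23]
9: 0x3d (blk 15, set 3) → L1-HIT  vc=[23]
10: 0x5e (blk 23, set 3) → VC-HIT  vc=[15]
11: 0x58 (blk 22, set 2) → MISS  vc=[15]
12: 0x3f (blk 15, set 3) → VC-HIT  vc=[23]
13: 0x3e (blk 15, set 3) → L1-HIT  vc=[23]
14: 0x5f (blk 23, set 3) → VC-HIT  vc=[15]
15: 0x3c (blk 15, set 3) → VC-HIT  vc=[23]

OUTCOME = VC-HIT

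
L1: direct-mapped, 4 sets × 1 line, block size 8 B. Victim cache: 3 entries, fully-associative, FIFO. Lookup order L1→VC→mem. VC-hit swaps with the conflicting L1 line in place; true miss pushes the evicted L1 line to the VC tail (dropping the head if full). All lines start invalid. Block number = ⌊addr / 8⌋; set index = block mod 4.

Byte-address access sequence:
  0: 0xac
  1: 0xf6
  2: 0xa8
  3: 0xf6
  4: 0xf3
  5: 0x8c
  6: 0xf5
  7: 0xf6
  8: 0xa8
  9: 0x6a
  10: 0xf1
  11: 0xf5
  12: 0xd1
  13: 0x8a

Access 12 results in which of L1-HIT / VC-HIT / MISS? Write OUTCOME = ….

0: 0xac (blk 21, set 1) → MISS  vc=[]
1: 0xf6 (blk 30, set 2) → MISS  vc=[]
2: 0xa8 (blk 21, set 1) → L1-HIT  vc=[]
3: 0xf6 (blk 30, set 2) → L1-HIT  vc=[]
4: 0xf3 (blk 30, set 2) → L1-HIT  vc=[]
5: 0x8c (blk 17, set 1) → MISS  vc=[21]
6: 0xf5 (blk 30, set 2) → L1-HIT  vc=[21]
7: 0xf6 (blk 30, set 2) → L1-HIT  vc=[21]
8: 0xa8 (blk 21, set 1) → VC-HIT  vc=[17]
9: 0x6a (blk 13, set 1) → MISS  vc=[17, 21]
10: 0xf1 (blk 30, set 2) → L1-HIT  vc=[17, 21]
11: 0xf5 (blk 30, set 2) → L1-HIT  vc=[17, 21]
12: 0xd1 (blk 26, set 2) → MISS  vc=[17, 21, 30]
13: 0x8a (blk 17, set 1) → VC-HIT  vc=[13, 21, 30]

OUTCOME = MISS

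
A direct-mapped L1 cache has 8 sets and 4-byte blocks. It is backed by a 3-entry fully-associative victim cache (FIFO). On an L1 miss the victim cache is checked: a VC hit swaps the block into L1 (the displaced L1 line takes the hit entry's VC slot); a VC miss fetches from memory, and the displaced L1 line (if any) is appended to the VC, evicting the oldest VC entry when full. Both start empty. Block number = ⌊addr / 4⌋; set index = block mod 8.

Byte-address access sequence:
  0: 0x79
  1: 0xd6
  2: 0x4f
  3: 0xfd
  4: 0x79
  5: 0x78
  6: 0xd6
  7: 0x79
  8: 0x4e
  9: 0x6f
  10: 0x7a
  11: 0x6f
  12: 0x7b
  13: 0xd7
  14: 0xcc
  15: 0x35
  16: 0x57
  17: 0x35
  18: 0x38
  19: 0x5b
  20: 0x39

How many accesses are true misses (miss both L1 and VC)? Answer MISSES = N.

0: 0x79 (blk 30, set 6) → MISS  vc=[]
1: 0xd6 (blk 53, set 5) → MISS  vc=[]
2: 0x4f (blk 19, set 3) → MISS  vc=[]
3: 0xfd (blk 63, set 7) → MISS  vc=[]
4: 0x79 (blk 30, set 6) → L1-HIT  vc=[]
5: 0x78 (blk 30, set 6) → L1-HIT  vc=[]
6: 0xd6 (blk 53, set 5) → L1-HIT  vc=[]
7: 0x79 (blk 30, set 6) → L1-HIT  vc=[]
8: 0x4e (blk 19, set 3) → L1-HIT  vc=[]
9: 0x6f (blk 27, set 3) → MISS  vc=[19]
10: 0x7a (blk 30, set 6) → L1-HIT  vc=[19]
11: 0x6f (blk 27, set 3) → L1-HIT  vc=[19]
12: 0x7b (blk 30, set 6) → L1-HIT  vc=[19]
13: 0xd7 (blk 53, set 5) → L1-HIT  vc=[19]
14: 0xcc (blk 51, set 3) → MISS  vc=[19, 27]
15: 0x35 (blk 13, set 5) → MISS  vc=[19, 27, 53]
16: 0x57 (blk 21, set 5) → MISS  vc=[27, 53, 13]
17: 0x35 (blk 13, set 5) → VC-HIT  vc=[27, 53, 21]
18: 0x38 (blk 14, set 6) → MISS  vc=[53, 21, 30]
19: 0x5b (blk 22, set 6) → MISS  vc=[21, 30, 14]
20: 0x39 (blk 14, set 6) → VC-HIT  vc=[21, 30, 22]

MISSES = 10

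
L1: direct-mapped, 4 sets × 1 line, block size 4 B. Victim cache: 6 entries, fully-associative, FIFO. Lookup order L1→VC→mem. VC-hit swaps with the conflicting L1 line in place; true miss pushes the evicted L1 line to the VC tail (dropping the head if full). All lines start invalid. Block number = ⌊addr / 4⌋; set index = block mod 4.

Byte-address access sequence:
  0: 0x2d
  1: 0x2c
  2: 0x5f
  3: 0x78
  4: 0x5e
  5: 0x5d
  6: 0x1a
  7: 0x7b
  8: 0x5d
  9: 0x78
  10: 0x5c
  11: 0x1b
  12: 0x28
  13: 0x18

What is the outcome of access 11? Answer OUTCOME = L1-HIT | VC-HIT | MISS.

OUTCOME = VC-HIT

#0 0x2d→b11/s3 MISS; vc=[]
#1 0x2c→b11/s3 L1-HIT; vc=[]
#2 0x5f→b23/s3 MISS; vc=[11]
#3 0x78→b30/s2 MISS; vc=[11]
#4 0x5e→b23/s3 L1-HIT; vc=[11]
#5 0x5d→b23/s3 L1-HIT; vc=[11]
#6 0x1a→b6/s2 MISS; vc=[11,30]
#7 0x7b→b30/s2 VC-HIT; vc=[11,6]
#8 0x5d→b23/s3 L1-HIT; vc=[11,6]
#9 0x78→b30/s2 L1-HIT; vc=[11,6]
#10 0x5c→b23/s3 L1-HIT; vc=[11,6]
#11 0x1b→b6/s2 VC-HIT; vc=[11,30]
#12 0x28→b10/s2 MISS; vc=[11,30,6]
#13 0x18→b6/s2 VC-HIT; vc=[11,30,10]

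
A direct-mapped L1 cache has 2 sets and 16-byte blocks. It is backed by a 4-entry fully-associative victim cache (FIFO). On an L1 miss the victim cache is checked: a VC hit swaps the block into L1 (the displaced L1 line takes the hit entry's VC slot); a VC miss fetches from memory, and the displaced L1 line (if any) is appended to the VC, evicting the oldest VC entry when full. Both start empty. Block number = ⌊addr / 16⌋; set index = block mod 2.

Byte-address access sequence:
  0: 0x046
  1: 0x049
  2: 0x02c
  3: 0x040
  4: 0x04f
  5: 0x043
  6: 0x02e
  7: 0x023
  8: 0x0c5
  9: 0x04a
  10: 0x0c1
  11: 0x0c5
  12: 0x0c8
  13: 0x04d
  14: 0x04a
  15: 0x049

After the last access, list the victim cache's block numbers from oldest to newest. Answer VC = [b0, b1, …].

0: 0x46 (blk 4, set 0) → MISS  vc=[]
1: 0x49 (blk 4, set 0) → L1-HIT  vc=[]
2: 0x2c (blk 2, set 0) → MISS  vc=[4]
3: 0x40 (blk 4, set 0) → VC-HIT  vc=[2]
4: 0x4f (blk 4, set 0) → L1-HIT  vc=[2]
5: 0x43 (blk 4, set 0) → L1-HIT  vc=[2]
6: 0x2e (blk 2, set 0) → VC-HIT  vc=[4]
7: 0x23 (blk 2, set 0) → L1-HIT  vc=[4]
8: 0xc5 (blk 12, set 0) → MISS  vc=[4, 2]
9: 0x4a (blk 4, set 0) → VC-HIT  vc=[12, 2]
10: 0xc1 (blk 12, set 0) → VC-HIT  vc=[4, 2]
11: 0xc5 (blk 12, set 0) → L1-HIT  vc=[4, 2]
12: 0xc8 (blk 12, set 0) → L1-HIT  vc=[4, 2]
13: 0x4d (blk 4, set 0) → VC-HIT  vc=[12, 2]
14: 0x4a (blk 4, set 0) → L1-HIT  vc=[12, 2]
15: 0x49 (blk 4, set 0) → L1-HIT  vc=[12, 2]

VC = [12, 2]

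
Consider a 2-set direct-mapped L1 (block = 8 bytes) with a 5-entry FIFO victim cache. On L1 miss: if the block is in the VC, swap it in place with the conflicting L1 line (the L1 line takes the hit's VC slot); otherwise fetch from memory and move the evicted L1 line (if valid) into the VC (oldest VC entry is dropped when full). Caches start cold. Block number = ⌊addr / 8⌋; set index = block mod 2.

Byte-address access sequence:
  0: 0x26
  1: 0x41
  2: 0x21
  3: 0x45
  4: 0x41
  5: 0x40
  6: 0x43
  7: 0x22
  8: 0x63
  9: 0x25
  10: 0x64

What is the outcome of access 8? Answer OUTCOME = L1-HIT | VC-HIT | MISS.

0: 0x26 (blk 4, set 0) → MISS  vc=[]
1: 0x41 (blk 8, set 0) → MISS  vc=[4]
2: 0x21 (blk 4, set 0) → VC-HIT  vc=[8]
3: 0x45 (blk 8, set 0) → VC-HIT  vc=[4]
4: 0x41 (blk 8, set 0) → L1-HIT  vc=[4]
5: 0x40 (blk 8, set 0) → L1-HIT  vc=[4]
6: 0x43 (blk 8, set 0) → L1-HIT  vc=[4]
7: 0x22 (blk 4, set 0) → VC-HIT  vc=[8]
8: 0x63 (blk 12, set 0) → MISS  vc=[8, 4]
9: 0x25 (blk 4, set 0) → VC-HIT  vc=[8, 12]
10: 0x64 (blk 12, set 0) → VC-HIT  vc=[8, 4]

OUTCOME = MISS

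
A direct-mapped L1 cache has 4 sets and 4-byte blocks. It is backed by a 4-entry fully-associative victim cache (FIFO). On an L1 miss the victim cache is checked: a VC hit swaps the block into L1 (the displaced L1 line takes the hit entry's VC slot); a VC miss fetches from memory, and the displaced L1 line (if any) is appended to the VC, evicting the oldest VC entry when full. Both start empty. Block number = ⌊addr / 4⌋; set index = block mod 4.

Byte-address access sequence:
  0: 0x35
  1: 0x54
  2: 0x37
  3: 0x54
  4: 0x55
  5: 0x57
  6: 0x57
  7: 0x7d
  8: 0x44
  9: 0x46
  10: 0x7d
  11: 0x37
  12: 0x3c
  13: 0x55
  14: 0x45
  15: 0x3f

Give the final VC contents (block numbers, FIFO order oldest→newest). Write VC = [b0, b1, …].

VC = [21, 13, 31]

  [0] addr=0x35 blk=13 s=1: MISS | VC []
  [1] addr=0x54 blk=21 s=1: MISS | VC [13]
  [2] addr=0x37 blk=13 s=1: VC-HIT | VC [21]
  [3] addr=0x54 blk=21 s=1: VC-HIT | VC [13]
  [4] addr=0x55 blk=21 s=1: L1-HIT | VC [13]
  [5] addr=0x57 blk=21 s=1: L1-HIT | VC [13]
  [6] addr=0x57 blk=21 s=1: L1-HIT | VC [13]
  [7] addr=0x7d blk=31 s=3: MISS | VC [13]
  [8] addr=0x44 blk=17 s=1: MISS | VC [13, 21]
  [9] addr=0x46 blk=17 s=1: L1-HIT | VC [13, 21]
  [10] addr=0x7d blk=31 s=3: L1-HIT | VC [13, 21]
  [11] addr=0x37 blk=13 s=1: VC-HIT | VC [17, 21]
  [12] addr=0x3c blk=15 s=3: MISS | VC [17, 21, 31]
  [13] addr=0x55 blk=21 s=1: VC-HIT | VC [17, 13, 31]
  [14] addr=0x45 blk=17 s=1: VC-HIT | VC [21, 13, 31]
  [15] addr=0x3f blk=15 s=3: L1-HIT | VC [21, 13, 31]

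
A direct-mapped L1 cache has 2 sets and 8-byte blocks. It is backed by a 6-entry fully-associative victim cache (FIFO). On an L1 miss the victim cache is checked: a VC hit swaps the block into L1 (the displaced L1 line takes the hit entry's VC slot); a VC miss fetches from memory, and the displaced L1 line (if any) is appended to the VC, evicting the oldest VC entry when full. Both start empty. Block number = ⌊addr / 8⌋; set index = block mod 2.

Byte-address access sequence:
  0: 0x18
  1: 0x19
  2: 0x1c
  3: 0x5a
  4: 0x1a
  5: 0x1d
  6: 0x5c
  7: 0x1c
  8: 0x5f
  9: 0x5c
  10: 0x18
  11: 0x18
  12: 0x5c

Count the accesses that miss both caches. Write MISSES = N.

MISSES = 2

  [0] addr=0x18 blk=3 s=1: MISS | VC []
  [1] addr=0x19 blk=3 s=1: L1-HIT | VC []
  [2] addr=0x1c blk=3 s=1: L1-HIT | VC []
  [3] addr=0x5a blk=11 s=1: MISS | VC [3]
  [4] addr=0x1a blk=3 s=1: VC-HIT | VC [11]
  [5] addr=0x1d blk=3 s=1: L1-HIT | VC [11]
  [6] addr=0x5c blk=11 s=1: VC-HIT | VC [3]
  [7] addr=0x1c blk=3 s=1: VC-HIT | VC [11]
  [8] addr=0x5f blk=11 s=1: VC-HIT | VC [3]
  [9] addr=0x5c blk=11 s=1: L1-HIT | VC [3]
  [10] addr=0x18 blk=3 s=1: VC-HIT | VC [11]
  [11] addr=0x18 blk=3 s=1: L1-HIT | VC [11]
  [12] addr=0x5c blk=11 s=1: VC-HIT | VC [3]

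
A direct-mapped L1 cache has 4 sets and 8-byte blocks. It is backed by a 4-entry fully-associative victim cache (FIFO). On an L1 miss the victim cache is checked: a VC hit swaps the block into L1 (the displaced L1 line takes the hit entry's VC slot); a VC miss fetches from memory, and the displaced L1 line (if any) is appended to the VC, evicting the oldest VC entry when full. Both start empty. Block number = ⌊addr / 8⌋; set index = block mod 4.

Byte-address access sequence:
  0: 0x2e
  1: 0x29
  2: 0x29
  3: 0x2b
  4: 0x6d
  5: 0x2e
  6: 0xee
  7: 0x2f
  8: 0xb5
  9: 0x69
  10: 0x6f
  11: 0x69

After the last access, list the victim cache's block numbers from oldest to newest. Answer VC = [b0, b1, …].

VC = [5, 29]

0: 0x2e (blk 5, set 1) → MISS  vc=[]
1: 0x29 (blk 5, set 1) → L1-HIT  vc=[]
2: 0x29 (blk 5, set 1) → L1-HIT  vc=[]
3: 0x2b (blk 5, set 1) → L1-HIT  vc=[]
4: 0x6d (blk 13, set 1) → MISS  vc=[5]
5: 0x2e (blk 5, set 1) → VC-HIT  vc=[13]
6: 0xee (blk 29, set 1) → MISS  vc=[13, 5]
7: 0x2f (blk 5, set 1) → VC-HIT  vc=[13, 29]
8: 0xb5 (blk 22, set 2) → MISS  vc=[13, 29]
9: 0x69 (blk 13, set 1) → VC-HIT  vc=[5, 29]
10: 0x6f (blk 13, set 1) → L1-HIT  vc=[5, 29]
11: 0x69 (blk 13, set 1) → L1-HIT  vc=[5, 29]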